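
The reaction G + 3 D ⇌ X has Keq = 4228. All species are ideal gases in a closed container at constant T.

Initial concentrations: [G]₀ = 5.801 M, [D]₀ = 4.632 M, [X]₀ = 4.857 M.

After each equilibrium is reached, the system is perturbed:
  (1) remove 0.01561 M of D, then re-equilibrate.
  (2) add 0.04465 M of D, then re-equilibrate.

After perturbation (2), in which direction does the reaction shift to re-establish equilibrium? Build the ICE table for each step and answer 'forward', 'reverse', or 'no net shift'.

Q₀ = 0.008425 vs Keq = 4228 ⇒ Q<K, forward
Step 1:
                  G         D         X
  init        5.801     4.632     4.857
  Δ           -1.52    -4.561      1.52
  eq          4.281   0.07063     6.377
  solve Keq expr → x = 1.52; check Q = 4228
Then remove 0.01561 M of D.
Step 2:
                  G         D         X
  init        4.281   0.05502     6.377
  Δ        0.005187   0.01556 -0.005187
  eq          4.286   0.07058     6.372
  solve Keq expr → x = -0.005187; check Q = 4228
Then add 0.04465 M of D.
Step 3:
                  G         D         X
  init        4.286    0.1152     6.372
  Δ        -0.01484  -0.04451   0.01484
  eq          4.271   0.07072     6.387
  solve Keq expr → x = 0.01484; check Q = 4228

Direction: forward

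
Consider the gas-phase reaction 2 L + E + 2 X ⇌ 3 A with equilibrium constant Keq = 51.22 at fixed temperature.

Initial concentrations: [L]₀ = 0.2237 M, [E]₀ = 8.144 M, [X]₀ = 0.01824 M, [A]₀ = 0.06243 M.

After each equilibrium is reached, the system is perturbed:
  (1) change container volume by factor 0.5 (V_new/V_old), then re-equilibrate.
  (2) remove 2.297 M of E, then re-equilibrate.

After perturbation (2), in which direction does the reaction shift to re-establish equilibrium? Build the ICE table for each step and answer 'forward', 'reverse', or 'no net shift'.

Q₀ = 1.795 vs Keq = 51.22 ⇒ Q<K, forward
Step 1:
                    L           E           X           A
  I            0.2237       8.144     0.01824     0.06243
  C          -0.01282    -0.00641    -0.01282     0.01923
  E            0.2109       8.138     0.00542     0.08166
  solve Keq expr → x = 0.00641; check Q = 51.22
Then change container volume by factor 0.5 (V_new/V_old).
Step 2:
                    L           E           X           A
  I            0.4218       16.28     0.01084      0.1633
  C         -0.004975   -0.002487   -0.004975    0.007462
  E            0.4168       16.27    0.005865      0.1708
  solve Keq expr → x = 0.002487; check Q = 51.22
Then remove 2.297 M of E.
Step 3:
                    L           E           X           A
  I            0.4168       13.98    0.005865      0.1708
  C        4.2210e-04  2.1105e-04  4.2210e-04 -6.3316e-04
  E            0.4172       13.98    0.006288      0.1701
  solve Keq expr → x = -2.1105e-04; check Q = 51.22

Direction: reverse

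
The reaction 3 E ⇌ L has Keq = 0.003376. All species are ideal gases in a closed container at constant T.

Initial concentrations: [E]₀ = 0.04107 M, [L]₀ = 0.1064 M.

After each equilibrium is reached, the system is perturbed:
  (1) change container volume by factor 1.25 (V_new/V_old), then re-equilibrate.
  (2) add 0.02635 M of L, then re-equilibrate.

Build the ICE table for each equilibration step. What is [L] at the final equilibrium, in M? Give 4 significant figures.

[L]_eq = 1.6656e-04 M

Q₀ = 1536 vs Keq = 0.003376 ⇒ Q>K, reverse
Step 1:
                    E           L
  init        0.04107      0.1064
  Δ            0.3187     -0.1062
  eq           0.3598  1.5725e-04
  solve Keq expr → x = -0.1062; check Q = 0.003376
Then change container volume by factor 1.25 (V_new/V_old).
Step 2:
                    E           L
  init         0.2878  1.2580e-04
  Δ        1.3552e-04 -4.5173e-05
  eq            0.288  8.0624e-05
  solve Keq expr → x = -4.5173e-05; check Q = 0.003376
Then add 0.02635 M of L.
Step 3:
                    E           L
  init          0.288     0.02643
  Δ           0.07879    -0.02626
  eq           0.3668  1.6656e-04
  solve Keq expr → x = -0.02626; check Q = 0.003376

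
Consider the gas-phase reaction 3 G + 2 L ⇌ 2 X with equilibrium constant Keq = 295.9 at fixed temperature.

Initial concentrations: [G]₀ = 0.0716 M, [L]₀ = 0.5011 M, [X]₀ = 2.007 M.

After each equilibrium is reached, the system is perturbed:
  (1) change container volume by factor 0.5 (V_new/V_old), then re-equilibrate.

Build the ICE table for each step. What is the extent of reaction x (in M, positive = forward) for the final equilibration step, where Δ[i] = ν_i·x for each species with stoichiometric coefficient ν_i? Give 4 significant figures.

x = 0.08682 M

Q₀ = 4.3703e+04 vs Keq = 295.9 ⇒ Q>K, reverse
Step 1:
                   G          L          X
  Initial     0.0716     0.5011      2.007
  Change      0.2291     0.1527    -0.1527
  Equil       0.3007     0.6538      1.854
  solve Keq expr → x = -0.07636; check Q = 295.9
Then change container volume by factor 0.5 (V_new/V_old).
Step 2:
                   G          L          X
  Initial     0.6014      1.308      3.709
  Change     -0.2605    -0.1736     0.1736
  Equil       0.3409      1.134      3.882
  solve Keq expr → x = 0.08682; check Q = 295.9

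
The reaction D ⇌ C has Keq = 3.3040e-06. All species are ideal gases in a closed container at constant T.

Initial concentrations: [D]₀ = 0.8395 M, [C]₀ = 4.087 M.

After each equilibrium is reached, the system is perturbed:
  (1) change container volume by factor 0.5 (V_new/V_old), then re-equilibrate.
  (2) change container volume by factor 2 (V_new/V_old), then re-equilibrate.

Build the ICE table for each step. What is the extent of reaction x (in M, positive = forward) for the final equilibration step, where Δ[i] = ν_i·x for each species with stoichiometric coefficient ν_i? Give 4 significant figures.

x = 0 M

Q₀ = 4.868 vs Keq = 3.3040e-06 ⇒ Q>K, reverse
Step 1:
                  D         C
  init       0.8395     4.087
  Δ           4.087    -4.087
  eq          4.926 1.6277e-05
  solve Keq expr → x = -4.087; check Q = 3.3040e-06
Then change container volume by factor 0.5 (V_new/V_old).
Step 2:
                  D         C
  init        9.853 3.2554e-05
  Δ               0         0
  eq          9.853 3.2554e-05
  solve Keq expr → x = 0; check Q = 3.3040e-06
Then change container volume by factor 2 (V_new/V_old).
Step 3:
                  D         C
  init        4.926 1.6277e-05
  Δ               0         0
  eq          4.926 1.6277e-05
  solve Keq expr → x = 0; check Q = 3.3040e-06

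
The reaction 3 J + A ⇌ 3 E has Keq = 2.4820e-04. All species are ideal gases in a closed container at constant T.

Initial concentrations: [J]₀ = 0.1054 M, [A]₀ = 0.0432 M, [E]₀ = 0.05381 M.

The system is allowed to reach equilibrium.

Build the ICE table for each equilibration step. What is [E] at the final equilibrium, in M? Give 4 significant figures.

[E]_eq = 0.00382 M

Q₀ = 3.08 vs Keq = 2.4820e-04 ⇒ Q>K, reverse
Step 1:
                  J         A         E
  init       0.1054    0.0432   0.05381
  Δ         0.04999   0.01666  -0.04999
  eq         0.1554   0.05986   0.00382
  solve Keq expr → x = -0.01666; check Q = 2.4820e-04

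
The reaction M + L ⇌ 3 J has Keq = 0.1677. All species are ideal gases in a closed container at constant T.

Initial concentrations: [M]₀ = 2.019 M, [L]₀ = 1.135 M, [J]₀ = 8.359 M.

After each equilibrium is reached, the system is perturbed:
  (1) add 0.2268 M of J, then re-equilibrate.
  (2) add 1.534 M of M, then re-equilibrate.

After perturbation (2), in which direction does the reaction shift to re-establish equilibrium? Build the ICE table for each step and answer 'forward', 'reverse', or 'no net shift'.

Q₀ = 254.9 vs Keq = 0.1677 ⇒ Q>K, reverse
Step 1:
                   M          L          J
  init         2.019      1.135      8.359
  Δ            2.332      2.332     -6.996
  eq           4.351      3.467      1.363
  solve Keq expr → x = -2.332; check Q = 0.1677
Then add 0.2268 M of J.
Step 2:
                   M          L          J
  init         4.351      3.467      1.589
  Δ          0.07012    0.07012    -0.2103
  eq           4.421      3.537      1.379
  solve Keq expr → x = -0.07012; check Q = 0.1677
Then add 1.534 M of M.
Step 3:
                   M          L          J
  init         5.955      3.537      1.379
  Δ         -0.04458   -0.04458     0.1337
  eq           5.911      3.493      1.513
  solve Keq expr → x = 0.04458; check Q = 0.1677

Direction: forward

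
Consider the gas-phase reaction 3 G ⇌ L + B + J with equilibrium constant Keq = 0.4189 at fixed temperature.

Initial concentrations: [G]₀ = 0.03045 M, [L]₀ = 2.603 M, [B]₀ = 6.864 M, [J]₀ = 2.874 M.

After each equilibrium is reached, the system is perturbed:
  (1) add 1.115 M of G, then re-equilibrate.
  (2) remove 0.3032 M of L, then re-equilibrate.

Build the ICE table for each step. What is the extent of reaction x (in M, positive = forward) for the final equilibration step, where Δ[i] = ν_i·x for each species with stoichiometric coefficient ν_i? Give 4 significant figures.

Q₀ = 1.8188e+06 vs Keq = 0.4189 ⇒ Q>K, reverse
Step 1:
                   G          L          B          J
  Initial    0.03045      2.603      6.864      2.874
  Change       3.295     -1.098     -1.098     -1.098
  Equil        3.325      1.505      5.766      1.776
  solve Keq expr → x = -1.098; check Q = 0.4189
Then add 1.115 M of G.
Step 2:
                   G          L          B          J
  Initial       4.44      1.505      5.766      1.776
  Change     -0.7374     0.2458     0.2458     0.2458
  Equil        3.703       1.75      6.011      2.021
  solve Keq expr → x = 0.2458; check Q = 0.4189
Then remove 0.3032 M of L.
Step 3:
                   G          L          B          J
  Initial      3.703      1.447      6.011      2.021
  Change     -0.1496    0.04986    0.04986    0.04986
  Equil        3.553      1.497      6.061      2.071
  solve Keq expr → x = 0.04986; check Q = 0.4189

x = 0.04986 M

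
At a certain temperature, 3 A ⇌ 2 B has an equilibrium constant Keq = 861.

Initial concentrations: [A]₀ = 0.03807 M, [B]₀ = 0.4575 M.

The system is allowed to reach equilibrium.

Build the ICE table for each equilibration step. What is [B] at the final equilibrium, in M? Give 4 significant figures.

Q₀ = 3793 vs Keq = 861 ⇒ Q>K, reverse
Step 1:
                   A          B
  I          0.03807     0.4575
  C          0.02294   -0.01529
  E          0.06101     0.4422
  solve Keq expr → x = -0.007647; check Q = 861

[B]_eq = 0.4422 M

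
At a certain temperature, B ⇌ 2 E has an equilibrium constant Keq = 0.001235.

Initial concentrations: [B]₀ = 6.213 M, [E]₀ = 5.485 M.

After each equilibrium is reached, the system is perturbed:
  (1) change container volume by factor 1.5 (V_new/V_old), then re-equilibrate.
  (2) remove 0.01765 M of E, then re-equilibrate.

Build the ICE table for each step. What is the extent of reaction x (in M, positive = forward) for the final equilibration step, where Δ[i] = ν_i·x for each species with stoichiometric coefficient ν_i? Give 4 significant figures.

x = 0.008793 M

Q₀ = 4.842 vs Keq = 0.001235 ⇒ Q>K, reverse
Step 1:
                    B           E
  Initial       6.213       5.485
  Change         2.69       -5.38
  Equil         8.903      0.1049
  solve Keq expr → x = -2.69; check Q = 0.001235
Then change container volume by factor 1.5 (V_new/V_old).
Step 2:
                    B           E
  Initial       5.935     0.06991
  Change    -0.007827     0.01565
  Equil         5.928     0.08556
  solve Keq expr → x = 0.007827; check Q = 0.001235
Then remove 0.01765 M of E.
Step 3:
                    B           E
  Initial       5.928     0.06791
  Change    -0.008793     0.01759
  Equil         5.919      0.0855
  solve Keq expr → x = 0.008793; check Q = 0.001235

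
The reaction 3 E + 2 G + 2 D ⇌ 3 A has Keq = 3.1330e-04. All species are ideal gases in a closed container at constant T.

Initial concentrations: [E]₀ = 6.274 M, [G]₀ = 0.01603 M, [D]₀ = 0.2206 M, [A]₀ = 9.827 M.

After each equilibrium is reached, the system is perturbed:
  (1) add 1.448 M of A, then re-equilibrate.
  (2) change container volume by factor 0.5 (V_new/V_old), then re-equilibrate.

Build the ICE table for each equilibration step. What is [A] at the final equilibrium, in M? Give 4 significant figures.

[A]_eq = 14.35 M

Q₀ = 3.0729e+05 vs Keq = 3.1330e-04 ⇒ Q>K, reverse
Step 1:
                  E         G         D         A
  Initial     6.274   0.01603    0.2206     9.827
  Change      5.344     3.563     3.563    -5.344
  Equil       11.62     3.579     3.783     4.483
  solve Keq expr → x = -1.781; check Q = 3.1330e-04
Then add 1.448 M of A.
Step 2:
                  E         G         D         A
  Initial     11.62     3.579     3.783     5.931
  Change     0.5698    0.3799    0.3799   -0.5698
  Equil       12.19     3.959     4.163     5.361
  solve Keq expr → x = -0.1899; check Q = 3.1330e-04
Then change container volume by factor 0.5 (V_new/V_old).
Step 3:
                  E         G         D         A
  Initial     24.38     7.917     8.327     10.72
  Change     -3.627    -2.418    -2.418     3.627
  Equil       20.75     5.499     5.908     14.35
  solve Keq expr → x = 1.209; check Q = 3.1330e-04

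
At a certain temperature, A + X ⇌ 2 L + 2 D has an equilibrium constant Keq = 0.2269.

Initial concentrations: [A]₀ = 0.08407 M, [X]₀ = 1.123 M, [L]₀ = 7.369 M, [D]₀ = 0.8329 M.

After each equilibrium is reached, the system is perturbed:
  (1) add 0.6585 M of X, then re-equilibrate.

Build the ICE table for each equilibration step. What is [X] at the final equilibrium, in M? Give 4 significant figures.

Q₀ = 399 vs Keq = 0.2269 ⇒ Q>K, reverse
Step 1:
                  A         X         L         D
  Initial   0.08407     1.123     7.369    0.8329
  Change      0.386     0.386   -0.7721   -0.7721
  Equil      0.4701     1.509     6.597   0.06082
  solve Keq expr → x = -0.386; check Q = 0.2269
Then add 0.6585 M of X.
Step 2:
                  A         X         L         D
  Initial    0.4701     2.168     6.597   0.06082
  Change  -0.005704 -0.005704   0.01141   0.01141
  Equil      0.4644     2.162     6.608   0.07222
  solve Keq expr → x = 0.005704; check Q = 0.2269

[X]_eq = 2.162 M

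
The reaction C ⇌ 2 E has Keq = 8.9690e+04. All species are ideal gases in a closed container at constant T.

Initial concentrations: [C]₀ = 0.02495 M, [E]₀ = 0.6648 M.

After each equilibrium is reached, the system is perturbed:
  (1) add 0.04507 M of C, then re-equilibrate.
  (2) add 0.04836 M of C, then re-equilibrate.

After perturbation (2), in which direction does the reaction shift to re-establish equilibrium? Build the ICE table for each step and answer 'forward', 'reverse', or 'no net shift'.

Q₀ = 17.71 vs Keq = 8.9690e+04 ⇒ Q<K, forward
Step 1:
                  C         E
  I         0.02495    0.6648
  C        -0.02494   0.04989
  E       5.6949e-06    0.7147
  solve Keq expr → x = 0.02494; check Q = 8.9690e+04
Then add 0.04507 M of C.
Step 2:
                  C         E
  I         0.04508    0.7147
  C        -0.04507   0.09014
  E       7.2220e-06    0.8048
  solve Keq expr → x = 0.04507; check Q = 8.9690e+04
Then add 0.04836 M of C.
Step 3:
                  C         E
  I         0.04837    0.8048
  C        -0.04836   0.09672
  E       9.0621e-06    0.9015
  solve Keq expr → x = 0.04836; check Q = 8.9690e+04

Direction: forward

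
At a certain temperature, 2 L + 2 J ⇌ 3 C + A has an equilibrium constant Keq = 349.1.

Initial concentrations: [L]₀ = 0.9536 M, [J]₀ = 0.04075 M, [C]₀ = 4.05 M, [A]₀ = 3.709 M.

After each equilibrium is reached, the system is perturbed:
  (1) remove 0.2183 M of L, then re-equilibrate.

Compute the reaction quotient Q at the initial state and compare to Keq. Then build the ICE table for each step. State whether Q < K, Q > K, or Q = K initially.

Q₀ = 1.6317e+05 vs Keq = 349.1 ⇒ Q>K, reverse
Step 1:
                   L          J          C          A
  init        0.9536    0.04075       4.05      3.709
  Δ           0.4201     0.4201    -0.6302    -0.2101
  eq           1.374     0.4609       3.42      3.499
  solve Keq expr → x = -0.2101; check Q = 349.1
Then remove 0.2183 M of L.
Step 2:
                   L          J          C          A
  init         1.155     0.4609       3.42      3.499
  Δ          0.04741    0.04741   -0.07112   -0.02371
  eq           1.203     0.5083      3.349      3.475
  solve Keq expr → x = -0.02371; check Q = 349.1

Q₀ = 1.6317e+05; Q > K (proceeds reverse)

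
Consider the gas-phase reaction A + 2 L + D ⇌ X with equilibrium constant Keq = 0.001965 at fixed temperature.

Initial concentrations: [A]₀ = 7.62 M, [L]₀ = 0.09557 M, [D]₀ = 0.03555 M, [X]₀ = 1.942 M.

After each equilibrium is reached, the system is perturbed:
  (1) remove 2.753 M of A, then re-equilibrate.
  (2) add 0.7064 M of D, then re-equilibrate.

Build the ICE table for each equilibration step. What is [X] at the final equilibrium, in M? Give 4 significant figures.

Q₀ = 784.9 vs Keq = 0.001965 ⇒ Q>K, reverse
Step 1:
                    A           L           D           X
  init           7.62     0.09557     0.03555       1.942
  Δ             1.612       3.225       1.612      -1.612
  eq            9.232        3.32       1.648      0.3296
  solve Keq expr → x = -1.612; check Q = 0.001965
Then remove 2.753 M of A.
Step 2:
                    A           L           D           X
  init          6.479        3.32       1.648      0.3296
  Δ           0.06658      0.1332     0.06658    -0.06658
  eq            6.546       3.454       1.715       0.263
  solve Keq expr → x = -0.06658; check Q = 0.001965
Then add 0.7064 M of D.
Step 3:
                    A           L           D           X
  init          6.546       3.454       2.421       0.263
  Δ          -0.06712     -0.1342    -0.06712     0.06712
  eq            6.479       3.319       2.354      0.3302
  solve Keq expr → x = 0.06712; check Q = 0.001965

[X]_eq = 0.3302 M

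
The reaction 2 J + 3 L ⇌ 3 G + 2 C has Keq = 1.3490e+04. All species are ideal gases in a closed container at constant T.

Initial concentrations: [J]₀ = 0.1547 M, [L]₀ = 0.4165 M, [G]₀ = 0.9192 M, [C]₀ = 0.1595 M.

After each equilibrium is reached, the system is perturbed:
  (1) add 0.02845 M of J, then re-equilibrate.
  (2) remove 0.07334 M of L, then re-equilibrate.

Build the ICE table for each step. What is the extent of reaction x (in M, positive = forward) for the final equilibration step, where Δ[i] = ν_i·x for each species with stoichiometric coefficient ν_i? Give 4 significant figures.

Q₀ = 11.43 vs Keq = 1.3490e+04 ⇒ Q<K, forward
Step 1:
                   J          L          G          C
  init        0.1547     0.4165     0.9192     0.1595
  Δ          -0.1276    -0.1914     0.1914     0.1276
  eq         0.02709     0.2251      1.111     0.2871
  solve Keq expr → x = 0.0638; check Q = 1.3490e+04
Then add 0.02845 M of J.
Step 2:
                   J          L          G          C
  init       0.05554     0.2251      1.111     0.2871
  Δ         -0.01887    -0.0283     0.0283    0.01887
  eq         0.03668     0.1968      1.139      0.306
  solve Keq expr → x = 0.009433; check Q = 1.3490e+04
Then remove 0.07334 M of L.
Step 3:
                   J          L          G          C
  init       0.03668     0.1235      1.139      0.306
  Δ          0.01563    0.02345   -0.02345   -0.01563
  eq         0.05231     0.1469      1.115     0.2903
  solve Keq expr → x = -0.007815; check Q = 1.3490e+04

x = -0.007815 M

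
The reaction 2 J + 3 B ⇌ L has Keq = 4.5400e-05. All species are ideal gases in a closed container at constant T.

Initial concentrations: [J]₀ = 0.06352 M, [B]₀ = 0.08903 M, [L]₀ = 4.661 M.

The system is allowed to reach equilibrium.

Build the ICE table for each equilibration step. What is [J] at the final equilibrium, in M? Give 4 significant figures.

[J]_eq = 6.315 M

Q₀ = 1.6370e+06 vs Keq = 4.5400e-05 ⇒ Q>K, reverse
Step 1:
                   J          B          L
  Initial    0.06352    0.08903      4.661
  Change       6.251      9.377     -3.126
  Equil        6.315      9.466      1.535
  solve Keq expr → x = -3.126; check Q = 4.5400e-05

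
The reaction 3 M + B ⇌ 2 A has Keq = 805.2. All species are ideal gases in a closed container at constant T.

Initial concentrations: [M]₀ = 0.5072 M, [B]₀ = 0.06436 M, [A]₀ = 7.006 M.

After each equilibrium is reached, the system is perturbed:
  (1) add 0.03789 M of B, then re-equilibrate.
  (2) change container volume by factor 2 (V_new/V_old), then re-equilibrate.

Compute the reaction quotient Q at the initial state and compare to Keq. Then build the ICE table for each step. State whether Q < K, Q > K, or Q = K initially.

Q₀ = 5845; Q > K (proceeds reverse)

Q₀ = 5845 vs Keq = 805.2 ⇒ Q>K, reverse
Step 1:
                   M          B          A
  Initial     0.5072    0.06436      7.006
  Change      0.2348    0.07827    -0.1565
  Equil        0.742     0.1426      6.849
  solve Keq expr → x = -0.07827; check Q = 805.2
Then add 0.03789 M of B.
Step 2:
                   M          B          A
  Initial      0.742     0.1805      6.849
  Change    -0.03765   -0.01255     0.0251
  Equil       0.7043      0.168      6.875
  solve Keq expr → x = 0.01255; check Q = 805.2
Then change container volume by factor 2 (V_new/V_old).
Step 3:
                   M          B          A
  Initial     0.3522    0.08398      3.437
  Change      0.1275    0.04249   -0.08498
  Equil       0.4797     0.1265      3.352
  solve Keq expr → x = -0.04249; check Q = 805.2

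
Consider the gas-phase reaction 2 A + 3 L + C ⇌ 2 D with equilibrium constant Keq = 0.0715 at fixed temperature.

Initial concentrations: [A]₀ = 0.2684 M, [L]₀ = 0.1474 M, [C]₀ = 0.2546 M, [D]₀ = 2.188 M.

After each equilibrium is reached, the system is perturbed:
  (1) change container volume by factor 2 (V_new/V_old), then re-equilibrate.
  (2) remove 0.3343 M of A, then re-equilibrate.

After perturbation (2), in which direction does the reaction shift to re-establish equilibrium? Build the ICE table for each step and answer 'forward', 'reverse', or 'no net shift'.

Q₀ = 8.1504e+04 vs Keq = 0.0715 ⇒ Q>K, reverse
Step 1:
                  A         L         C         D
  init       0.2684    0.1474    0.2546     2.188
  Δ           1.201     1.801    0.6003    -1.201
  eq          1.469     1.948    0.8549    0.9875
  solve Keq expr → x = -0.6003; check Q = 0.0715
Then change container volume by factor 2 (V_new/V_old).
Step 2:
                  A         L         C         D
  init       0.7345    0.9741    0.4274    0.4937
  Δ          0.2174    0.3261    0.1087   -0.2174
  eq         0.9519       1.3    0.5361    0.2763
  solve Keq expr → x = -0.1087; check Q = 0.0715
Then remove 0.3343 M of A.
Step 3:
                  A         L         C         D
  init       0.6176       1.3    0.5361    0.2763
  Δ           0.056     0.084     0.028    -0.056
  eq         0.6736     1.384    0.5641    0.2203
  solve Keq expr → x = -0.028; check Q = 0.0715

Direction: reverse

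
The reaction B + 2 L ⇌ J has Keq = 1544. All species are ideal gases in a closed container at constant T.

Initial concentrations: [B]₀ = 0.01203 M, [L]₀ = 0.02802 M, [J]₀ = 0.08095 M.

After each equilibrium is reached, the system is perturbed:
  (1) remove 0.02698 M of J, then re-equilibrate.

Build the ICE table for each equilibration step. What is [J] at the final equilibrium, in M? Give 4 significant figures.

Q₀ = 8571 vs Keq = 1544 ⇒ Q>K, reverse
Step 1:
                   B          L          J
  init       0.01203    0.02802    0.08095
  Δ         0.009307    0.01861  -0.009307
  eq         0.02134    0.04663    0.07164
  solve Keq expr → x = -0.009307; check Q = 1544
Then remove 0.02698 M of J.
Step 2:
                   B          L          J
  init       0.02134    0.04663    0.04466
  Δ        -0.002888  -0.005776   0.002888
  eq         0.01845    0.04086    0.04755
  solve Keq expr → x = 0.002888; check Q = 1544

[J]_eq = 0.04755 M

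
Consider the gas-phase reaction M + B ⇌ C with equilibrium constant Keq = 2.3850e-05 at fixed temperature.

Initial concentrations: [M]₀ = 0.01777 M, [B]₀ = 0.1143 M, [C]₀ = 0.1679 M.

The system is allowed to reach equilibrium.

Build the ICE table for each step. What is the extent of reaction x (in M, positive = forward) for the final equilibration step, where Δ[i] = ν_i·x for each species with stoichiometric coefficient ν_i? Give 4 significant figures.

x = -0.1679 M

Q₀ = 82.66 vs Keq = 2.3850e-05 ⇒ Q>K, reverse
Step 1:
                    M           B           C
  Initial     0.01777      0.1143      0.1679
  Change       0.1679      0.1679     -0.1679
  Equil        0.1857      0.2822  1.2496e-06
  solve Keq expr → x = -0.1679; check Q = 2.3850e-05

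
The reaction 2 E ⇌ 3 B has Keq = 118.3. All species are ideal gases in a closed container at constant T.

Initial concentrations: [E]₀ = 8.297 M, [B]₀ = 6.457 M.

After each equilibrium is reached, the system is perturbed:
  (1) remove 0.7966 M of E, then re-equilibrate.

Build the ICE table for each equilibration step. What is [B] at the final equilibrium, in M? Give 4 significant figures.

[B]_eq = 11.99 M

Q₀ = 3.911 vs Keq = 118.3 ⇒ Q<K, forward
Step 1:
                  E         B
  I           8.297     6.457
  C          -4.147      6.22
  E            4.15     12.68
  solve Keq expr → x = 2.073; check Q = 118.3
Then remove 0.7966 M of E.
Step 2:
                  E         B
  I           3.353     12.68
  C          0.4614   -0.6921
  E           3.815     11.99
  solve Keq expr → x = -0.2307; check Q = 118.3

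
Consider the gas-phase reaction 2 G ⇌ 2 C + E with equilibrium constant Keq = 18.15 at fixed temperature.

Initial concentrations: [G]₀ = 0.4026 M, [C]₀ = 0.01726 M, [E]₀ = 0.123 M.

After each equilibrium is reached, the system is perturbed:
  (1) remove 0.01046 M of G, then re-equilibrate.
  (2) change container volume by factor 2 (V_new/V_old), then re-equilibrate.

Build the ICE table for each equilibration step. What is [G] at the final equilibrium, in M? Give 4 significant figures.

Q₀ = 2.2607e-04 vs Keq = 18.15 ⇒ Q<K, forward
Step 1:
                  G         C         E
  init       0.4026   0.01726     0.123
  Δ         -0.3547    0.3547    0.1774
  eq        0.04786     0.372    0.3004
  solve Keq expr → x = 0.1774; check Q = 18.15
Then remove 0.01046 M of G.
Step 2:
                  G         C         E
  init       0.0374     0.372    0.3004
  Δ        0.008958 -0.008958 -0.004479
  eq        0.04635     0.363    0.2959
  solve Keq expr → x = -0.004479; check Q = 18.15
Then change container volume by factor 2 (V_new/V_old).
Step 3:
                  G         C         E
  init      0.02318    0.1815    0.1479
  Δ       -0.006068  0.006068  0.003034
  eq        0.01711    0.1876     0.151
  solve Keq expr → x = 0.003034; check Q = 18.15

[G]_eq = 0.01711 M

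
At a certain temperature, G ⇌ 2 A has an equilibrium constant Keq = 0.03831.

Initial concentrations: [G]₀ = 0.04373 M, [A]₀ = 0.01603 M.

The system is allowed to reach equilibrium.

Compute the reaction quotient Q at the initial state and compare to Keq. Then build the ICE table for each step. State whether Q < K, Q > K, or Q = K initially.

Q₀ = 0.005876; Q < K (proceeds forward)

Q₀ = 0.005876 vs Keq = 0.03831 ⇒ Q<K, forward
Step 1:
                   G          A
  init       0.04373    0.01603
  Δ        -0.009967    0.01993
  eq         0.03376    0.03596
  solve Keq expr → x = 0.009967; check Q = 0.03831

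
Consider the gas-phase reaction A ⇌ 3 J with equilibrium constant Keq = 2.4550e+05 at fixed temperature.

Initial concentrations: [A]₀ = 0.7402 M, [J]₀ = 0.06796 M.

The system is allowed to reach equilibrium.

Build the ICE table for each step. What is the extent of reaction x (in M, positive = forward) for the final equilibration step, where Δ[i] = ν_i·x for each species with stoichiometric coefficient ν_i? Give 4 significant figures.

Q₀ = 4.2404e-04 vs Keq = 2.4550e+05 ⇒ Q<K, forward
Step 1:
                   A          J
  Initial     0.7402    0.06796
  Change     -0.7402       2.22
  Equil   4.8815e-05      2.288
  solve Keq expr → x = 0.7402; check Q = 2.4550e+05

x = 0.7402 M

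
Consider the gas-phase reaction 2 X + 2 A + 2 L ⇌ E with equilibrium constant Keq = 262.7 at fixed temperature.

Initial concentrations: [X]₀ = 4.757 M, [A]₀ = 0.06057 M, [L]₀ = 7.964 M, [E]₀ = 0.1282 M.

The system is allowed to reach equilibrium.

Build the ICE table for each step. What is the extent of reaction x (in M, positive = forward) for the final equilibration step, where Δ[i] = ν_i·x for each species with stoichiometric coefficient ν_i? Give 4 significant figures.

Q₀ = 0.02435 vs Keq = 262.7 ⇒ Q<K, forward
Step 1:
                    X           A           L           E
  Initial       4.757     0.06057       7.964      0.1282
  Change     -0.05991    -0.05991    -0.05991     0.02995
  Equil         4.697  6.6089e-04       7.904      0.1582
  solve Keq expr → x = 0.02995; check Q = 262.7

x = 0.02995 M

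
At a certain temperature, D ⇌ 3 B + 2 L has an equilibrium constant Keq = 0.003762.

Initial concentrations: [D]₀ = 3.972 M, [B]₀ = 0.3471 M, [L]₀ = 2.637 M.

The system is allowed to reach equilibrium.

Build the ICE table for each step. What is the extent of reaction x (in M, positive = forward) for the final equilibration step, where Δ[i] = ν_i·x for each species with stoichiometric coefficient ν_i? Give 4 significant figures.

Q₀ = 0.07321 vs Keq = 0.003762 ⇒ Q>K, reverse
Step 1:
                   D          B          L
  I            3.972     0.3471      2.637
  C          0.07081    -0.2124    -0.1416
  E            4.043     0.1347      2.495
  solve Keq expr → x = -0.07081; check Q = 0.003762

x = -0.07081 M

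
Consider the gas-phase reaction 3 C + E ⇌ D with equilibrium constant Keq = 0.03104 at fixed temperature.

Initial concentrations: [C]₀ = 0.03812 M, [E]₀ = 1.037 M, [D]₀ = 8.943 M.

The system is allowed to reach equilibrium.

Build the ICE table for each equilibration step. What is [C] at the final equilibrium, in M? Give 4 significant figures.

Q₀ = 1.5568e+05 vs Keq = 0.03104 ⇒ Q>K, reverse
Step 1:
                   C          E          D
  Initial    0.03812      1.037      8.943
  Change       4.513      1.504     -1.504
  Equil        4.552      2.541      7.439
  solve Keq expr → x = -1.504; check Q = 0.03104

[C]_eq = 4.552 M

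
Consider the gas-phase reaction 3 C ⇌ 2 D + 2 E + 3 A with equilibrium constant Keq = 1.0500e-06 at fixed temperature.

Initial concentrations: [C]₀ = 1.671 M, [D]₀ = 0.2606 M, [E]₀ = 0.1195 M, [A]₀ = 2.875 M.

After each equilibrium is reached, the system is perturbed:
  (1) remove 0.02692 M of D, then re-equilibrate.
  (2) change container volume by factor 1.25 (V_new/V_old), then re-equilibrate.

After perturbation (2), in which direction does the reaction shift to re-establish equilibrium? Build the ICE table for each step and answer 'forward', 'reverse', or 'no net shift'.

Direction: forward

Q₀ = 0.004939 vs Keq = 1.0500e-06 ⇒ Q>K, reverse
Step 1:
                  C         D         E         A
  init        1.671    0.2606    0.1195     2.875
  Δ          0.1733   -0.1155   -0.1155   -0.1733
  eq          1.844    0.1451  0.003983     2.702
  solve Keq expr → x = -0.05776; check Q = 1.0500e-06
Then remove 0.02692 M of D.
Step 2:
                  C         D         E         A
  init        1.844    0.1182  0.003983     2.702
  Δ       -0.001295 8.6342e-04 8.6342e-04  0.001295
  eq          1.843     0.119  0.004847     2.703
  solve Keq expr → x = 4.3171e-04; check Q = 1.0500e-06
Then change container volume by factor 1.25 (V_new/V_old).
Step 3:
                  C         D         E         A
  init        1.474   0.09522  0.003877     2.162
  Δ       -0.003036  0.002024  0.002024  0.003036
  eq          1.471   0.09725  0.005902     2.165
  solve Keq expr → x = 0.001012; check Q = 1.0500e-06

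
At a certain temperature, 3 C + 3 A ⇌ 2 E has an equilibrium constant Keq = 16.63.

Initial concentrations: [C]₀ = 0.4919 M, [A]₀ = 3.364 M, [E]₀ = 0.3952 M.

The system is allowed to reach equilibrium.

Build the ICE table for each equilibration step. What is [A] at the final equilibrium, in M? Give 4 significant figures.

[A]_eq = 2.972 M

Q₀ = 0.03447 vs Keq = 16.63 ⇒ Q<K, forward
Step 1:
                    C           A           E
  I            0.4919       3.364      0.3952
  C           -0.3923     -0.3923      0.2615
  E           0.09961       2.972      0.6567
  solve Keq expr → x = 0.1308; check Q = 16.63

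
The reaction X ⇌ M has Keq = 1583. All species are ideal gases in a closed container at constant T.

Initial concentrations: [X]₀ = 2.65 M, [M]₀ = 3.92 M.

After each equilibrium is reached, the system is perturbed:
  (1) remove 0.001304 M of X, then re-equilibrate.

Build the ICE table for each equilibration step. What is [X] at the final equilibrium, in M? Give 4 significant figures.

[X]_eq = 0.004147 M

Q₀ = 1.479 vs Keq = 1583 ⇒ Q<K, forward
Step 1:
                    X           M
  I              2.65        3.92
  C            -2.646       2.646
  E          0.004148       6.566
  solve Keq expr → x = 2.646; check Q = 1583
Then remove 0.001304 M of X.
Step 2:
                    X           M
  I          0.002844       6.566
  C          0.001303   -0.001303
  E          0.004147       6.565
  solve Keq expr → x = -0.001303; check Q = 1583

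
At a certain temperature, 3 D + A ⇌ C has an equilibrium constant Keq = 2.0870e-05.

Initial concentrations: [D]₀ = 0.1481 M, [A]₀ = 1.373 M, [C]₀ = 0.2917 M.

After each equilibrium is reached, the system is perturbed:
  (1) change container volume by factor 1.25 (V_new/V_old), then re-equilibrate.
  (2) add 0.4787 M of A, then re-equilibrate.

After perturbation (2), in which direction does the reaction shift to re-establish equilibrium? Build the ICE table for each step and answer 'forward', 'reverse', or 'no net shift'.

Direction: forward

Q₀ = 65.4 vs Keq = 2.0870e-05 ⇒ Q>K, reverse
Step 1:
                   D          A          C
  Initial     0.1481      1.373     0.2917
  Change       0.875     0.2917    -0.2917
  Equil        1.023      1.665 3.7204e-05
  solve Keq expr → x = -0.2917; check Q = 2.0870e-05
Then change container volume by factor 1.25 (V_new/V_old).
Step 2:
                   D          A          C
  Initial     0.8185      1.332 2.9763e-05
  Change  4.3565e-05 1.4522e-05 -1.4522e-05
  Equil       0.8185      1.332 1.5241e-05
  solve Keq expr → x = -1.4522e-05; check Q = 2.0870e-05
Then add 0.4787 M of A.
Step 3:
                   D          A          C
  Initial     0.8185       1.81 1.5241e-05
  Change  -1.6432e-05 -5.4772e-06 5.4772e-06
  Equil       0.8185       1.81 2.0719e-05
  solve Keq expr → x = 5.4772e-06; check Q = 2.0870e-05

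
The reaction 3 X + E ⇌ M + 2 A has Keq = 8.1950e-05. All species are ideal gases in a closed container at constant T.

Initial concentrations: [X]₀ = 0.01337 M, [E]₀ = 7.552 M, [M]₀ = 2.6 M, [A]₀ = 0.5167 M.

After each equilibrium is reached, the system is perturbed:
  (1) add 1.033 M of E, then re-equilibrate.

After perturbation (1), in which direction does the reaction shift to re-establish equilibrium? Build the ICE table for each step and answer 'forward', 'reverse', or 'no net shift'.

Direction: forward

Q₀ = 3.8459e+04 vs Keq = 8.1950e-05 ⇒ Q>K, reverse
Step 1:
                   X          E          M          A
  I          0.01337      7.552        2.6     0.5167
  C           0.7583     0.2528    -0.2528    -0.5055
  E           0.7716      7.805      2.347    0.01119
  solve Keq expr → x = -0.2528; check Q = 8.1950e-05
Then add 1.033 M of E.
Step 2:
                   X          E          M          A
  I           0.7716      8.838      2.347    0.01119
  C        -0.001038 -3.4616e-04 3.4616e-04 6.9233e-04
  E           0.7706      8.837      2.348    0.01188
  solve Keq expr → x = 3.4616e-04; check Q = 8.1950e-05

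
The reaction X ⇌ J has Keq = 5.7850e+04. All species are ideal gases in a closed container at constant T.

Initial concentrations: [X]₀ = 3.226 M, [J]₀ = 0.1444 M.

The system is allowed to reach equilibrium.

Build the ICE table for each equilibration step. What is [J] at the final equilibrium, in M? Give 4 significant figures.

Q₀ = 0.04476 vs Keq = 5.7850e+04 ⇒ Q<K, forward
Step 1:
                  X         J
  init        3.226    0.1444
  Δ          -3.226     3.226
  eq      5.8260e-05      3.37
  solve Keq expr → x = 3.226; check Q = 5.7850e+04

[J]_eq = 3.37 M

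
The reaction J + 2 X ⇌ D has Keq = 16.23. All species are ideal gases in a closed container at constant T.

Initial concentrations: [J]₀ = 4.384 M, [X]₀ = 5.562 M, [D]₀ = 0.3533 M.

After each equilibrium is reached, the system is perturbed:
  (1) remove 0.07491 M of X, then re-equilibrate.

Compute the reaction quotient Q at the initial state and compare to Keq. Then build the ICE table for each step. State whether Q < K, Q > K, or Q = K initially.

Q₀ = 0.002605; Q < K (proceeds forward)

Q₀ = 0.002605 vs Keq = 16.23 ⇒ Q<K, forward
Step 1:
                   J          X          D
  I            4.384      5.562     0.3533
  C            -2.62      -5.24       2.62
  E            1.764     0.3222      2.973
  solve Keq expr → x = 2.62; check Q = 16.23
Then remove 0.07491 M of X.
Step 2:
                   J          X          D
  I            1.764     0.2473      2.973
  C          0.03494    0.06988   -0.03494
  E            1.799     0.3172      2.938
  solve Keq expr → x = -0.03494; check Q = 16.23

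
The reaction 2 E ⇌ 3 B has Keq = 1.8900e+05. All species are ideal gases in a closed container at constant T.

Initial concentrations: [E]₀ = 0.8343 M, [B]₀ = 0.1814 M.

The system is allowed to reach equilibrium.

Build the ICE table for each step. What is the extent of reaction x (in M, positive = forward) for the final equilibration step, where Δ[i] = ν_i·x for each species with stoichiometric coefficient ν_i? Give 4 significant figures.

Q₀ = 0.008576 vs Keq = 1.8900e+05 ⇒ Q<K, forward
Step 1:
                  E         B
  Initial    0.8343    0.1814
  Change    -0.8304     1.246
  Equil    0.003921     1.427
  solve Keq expr → x = 0.4152; check Q = 1.8900e+05

x = 0.4152 M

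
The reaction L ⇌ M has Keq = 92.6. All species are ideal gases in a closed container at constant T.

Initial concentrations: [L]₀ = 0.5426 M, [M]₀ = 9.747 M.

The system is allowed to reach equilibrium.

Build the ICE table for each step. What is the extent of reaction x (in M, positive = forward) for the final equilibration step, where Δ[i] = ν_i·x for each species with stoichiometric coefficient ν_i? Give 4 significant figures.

Q₀ = 17.96 vs Keq = 92.6 ⇒ Q<K, forward
Step 1:
                   L          M
  I           0.5426      9.747
  C          -0.4327     0.4327
  E           0.1099      10.18
  solve Keq expr → x = 0.4327; check Q = 92.6

x = 0.4327 M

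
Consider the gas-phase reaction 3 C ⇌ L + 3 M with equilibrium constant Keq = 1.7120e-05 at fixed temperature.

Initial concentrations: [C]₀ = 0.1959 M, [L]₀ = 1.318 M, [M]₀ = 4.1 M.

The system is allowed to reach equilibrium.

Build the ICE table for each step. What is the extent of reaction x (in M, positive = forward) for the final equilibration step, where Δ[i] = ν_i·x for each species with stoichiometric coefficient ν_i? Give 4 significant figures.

Q₀ = 1.2083e+04 vs Keq = 1.7120e-05 ⇒ Q>K, reverse
Step 1:
                  C         L         M
  Initial    0.1959     1.318       4.1
  Change      3.813    -1.271    -3.813
  Equil       4.009   0.04687    0.2866
  solve Keq expr → x = -1.271; check Q = 1.7120e-05

x = -1.271 M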